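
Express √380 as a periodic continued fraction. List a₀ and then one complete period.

[19; 2, 38]

a₀ = ⌊√380⌋ = 19.
With m₀=0, d₀=1 and mₖ₊₁ = dₖaₖ − mₖ, dₖ₊₁ = (n − mₖ₊₁²)/dₖ, aₖ₊₁ = ⌊(a₀+mₖ₊₁)/dₖ₊₁⌋:
  k=1: m=19, d=19, a=2
  k=2: m=19, d=1, a=38
d=1 and a=2a₀=38 at k=2, so the next step gives (m, d) = (19, 19) again — its k=1 value — and the period has length 2.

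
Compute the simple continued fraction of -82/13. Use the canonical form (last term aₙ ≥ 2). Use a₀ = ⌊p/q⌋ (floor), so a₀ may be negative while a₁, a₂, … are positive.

-82 = -7×13 + 9
13 = 1×9 + 4
9 = 2×4 + 1
4 = 4×1 + 0  (stop)
So -82/13 = [-7; 1, 2, 4].

[-7; 1, 2, 4]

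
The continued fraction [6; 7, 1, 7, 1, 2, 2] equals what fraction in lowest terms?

Using pₖ = aₖpₖ₋₁ + pₖ₋₂ and qₖ = aₖqₖ₋₁ + qₖ₋₂:
  k=0: a=6, p=6, q=1
  k=1: a=7, p=43, q=7
  k=2: a=1, p=49, q=8
  k=3: a=7, p=386, q=63
  k=4: a=1, p=435, q=71
  k=5: a=2, p=1256, q=205
  k=6: a=2, p=2947, q=481

2947/481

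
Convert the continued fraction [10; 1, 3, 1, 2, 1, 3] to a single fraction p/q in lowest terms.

Using pₖ = aₖpₖ₋₁ + pₖ₋₂ and qₖ = aₖqₖ₋₁ + qₖ₋₂:
  k=0: a=10, p=10, q=1
  k=1: a=1, p=11, q=1
  k=2: a=3, p=43, q=4
  k=3: a=1, p=54, q=5
  k=4: a=2, p=151, q=14
  k=5: a=1, p=205, q=19
  k=6: a=3, p=766, q=71

766/71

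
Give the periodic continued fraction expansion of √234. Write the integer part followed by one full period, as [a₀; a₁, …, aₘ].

a₀ = ⌊√234⌋ = 15.
With m₀=0, d₀=1 and mₖ₊₁ = dₖaₖ − mₖ, dₖ₊₁ = (n − mₖ₊₁²)/dₖ, aₖ₊₁ = ⌊(a₀+mₖ₊₁)/dₖ₊₁⌋:
  k=1: m=15, d=9, a=3
  k=2: m=12, d=10, a=2
  k=3: m=8, d=17, a=1
  k=4: m=9, d=9, a=2
  k=5: m=9, d=17, a=1
  k=6: m=8, d=10, a=2
  k=7: m=12, d=9, a=3
  k=8: m=15, d=1, a=30
d=1 and a=2a₀=30 at k=8, so the next step gives (m, d) = (15, 9) again — its k=1 value — and the period has length 8.

[15; 3, 2, 1, 2, 1, 2, 3, 30]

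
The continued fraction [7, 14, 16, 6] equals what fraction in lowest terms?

Fold from the inside: start with 6/1.
  16 + 1/6 = 97/6
  14 + 6/97 = 1364/97
  7 + 97/1364 = 9645/1364

9645/1364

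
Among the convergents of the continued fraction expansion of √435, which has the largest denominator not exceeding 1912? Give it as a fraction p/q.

36520/1751

√435 = [20; 1, 5, 1, 40, …] (period length 4).
Convergents:
  p_0/q_0 = 20/1
  p_1/q_1 = 21/1
  p_2/q_2 = 125/6
  p_3/q_3 = 146/7
  p_4/q_4 = 5965/286
  p_5/q_5 = 6111/293
  p_6/q_6 = 36520/1751
  p_7/q_7 = 42631/2044
q_6 = 1751 ≤ 1912 < 2044 = q_7, so the answer is 36520/1751.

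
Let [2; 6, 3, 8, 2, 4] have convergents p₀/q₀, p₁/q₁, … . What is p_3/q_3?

Using pₖ = aₖpₖ₋₁ + pₖ₋₂, qₖ = aₖqₖ₋₁ + qₖ₋₂ (with p₋₁=1, p₋₂=0, q₋₁=0, q₋₂=1):
  k=0: a=2, p=2, q=1
  k=1: a=6, p=13, q=6
  k=2: a=3, p=41, q=19
  k=3: a=8, p=341, q=158

341/158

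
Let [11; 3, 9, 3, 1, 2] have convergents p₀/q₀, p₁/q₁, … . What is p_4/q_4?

Using pₖ = aₖpₖ₋₁ + pₖ₋₂, qₖ = aₖqₖ₋₁ + qₖ₋₂ (with p₋₁=1, p₋₂=0, q₋₁=0, q₋₂=1):
  k=0: a=11, p=11, q=1
  k=1: a=3, p=34, q=3
  k=2: a=9, p=317, q=28
  k=3: a=3, p=985, q=87
  k=4: a=1, p=1302, q=115

1302/115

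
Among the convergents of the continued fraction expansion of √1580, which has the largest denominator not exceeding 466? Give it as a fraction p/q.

√1580 = [39; 1, 2, 1, 78, …] (period length 4).
Convergents:
  p_0/q_0 = 39/1
  p_1/q_1 = 40/1
  p_2/q_2 = 119/3
  p_3/q_3 = 159/4
  p_4/q_4 = 12521/315
  p_5/q_5 = 12680/319
  p_6/q_6 = 37881/953
q_5 = 319 ≤ 466 < 953 = q_6, so the answer is 12680/319.

12680/319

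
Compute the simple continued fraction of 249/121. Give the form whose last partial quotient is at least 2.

249 = 2*121 + 7
121 = 17*7 + 2
7 = 3*2 + 1
2 = 2*1 + 0  (stop)
So 249/121 = [2; 17, 3, 2].

[2; 17, 3, 2]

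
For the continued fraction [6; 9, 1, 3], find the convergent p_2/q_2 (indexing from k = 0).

Using pₖ = aₖpₖ₋₁ + pₖ₋₂, qₖ = aₖqₖ₋₁ + qₖ₋₂ (with p₋₁=1, p₋₂=0, q₋₁=0, q₋₂=1):
  k=0: a=6, p=6, q=1
  k=1: a=9, p=55, q=9
  k=2: a=1, p=61, q=10

61/10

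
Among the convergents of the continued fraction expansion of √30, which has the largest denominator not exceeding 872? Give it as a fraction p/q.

2525/461

√30 = [5; 2, 10, …] (period length 2).
Convergents:
  p_0/q_0 = 5/1
  p_1/q_1 = 11/2
  p_2/q_2 = 115/21
  p_3/q_3 = 241/44
  p_4/q_4 = 2525/461
  p_5/q_5 = 5291/966
q_4 = 461 ≤ 872 < 966 = q_5, so the answer is 2525/461.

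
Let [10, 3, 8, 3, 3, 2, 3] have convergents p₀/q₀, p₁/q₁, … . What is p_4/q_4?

Using pₖ = aₖpₖ₋₁ + pₖ₋₂, qₖ = aₖqₖ₋₁ + qₖ₋₂ (with p₋₁=1, p₋₂=0, q₋₁=0, q₋₂=1):
  k=0: a=10, p=10, q=1
  k=1: a=3, p=31, q=3
  k=2: a=8, p=258, q=25
  k=3: a=3, p=805, q=78
  k=4: a=3, p=2673, q=259

2673/259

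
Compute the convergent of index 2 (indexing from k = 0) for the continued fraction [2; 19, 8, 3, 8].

Using pₖ = aₖpₖ₋₁ + pₖ₋₂, qₖ = aₖqₖ₋₁ + qₖ₋₂ (with p₋₁=1, p₋₂=0, q₋₁=0, q₋₂=1):
  k=0: a=2, p=2, q=1
  k=1: a=19, p=39, q=19
  k=2: a=8, p=314, q=153

314/153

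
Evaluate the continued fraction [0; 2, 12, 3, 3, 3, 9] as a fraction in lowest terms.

3777/7861

Using pₖ = aₖpₖ₋₁ + pₖ₋₂ and qₖ = aₖqₖ₋₁ + qₖ₋₂:
  k=0: a=0, p=0, q=1
  k=1: a=2, p=1, q=2
  k=2: a=12, p=12, q=25
  k=3: a=3, p=37, q=77
  k=4: a=3, p=123, q=256
  k=5: a=3, p=406, q=845
  k=6: a=9, p=3777, q=7861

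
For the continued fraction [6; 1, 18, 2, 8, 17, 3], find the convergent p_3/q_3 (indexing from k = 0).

271/39

Using pₖ = aₖpₖ₋₁ + pₖ₋₂, qₖ = aₖqₖ₋₁ + qₖ₋₂ (with p₋₁=1, p₋₂=0, q₋₁=0, q₋₂=1):
  k=0: a=6, p=6, q=1
  k=1: a=1, p=7, q=1
  k=2: a=18, p=132, q=19
  k=3: a=2, p=271, q=39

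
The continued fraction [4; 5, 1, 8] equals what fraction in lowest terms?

Using pₖ = aₖpₖ₋₁ + pₖ₋₂ and qₖ = aₖqₖ₋₁ + qₖ₋₂:
  k=0: a=4, p=4, q=1
  k=1: a=5, p=21, q=5
  k=2: a=1, p=25, q=6
  k=3: a=8, p=221, q=53

221/53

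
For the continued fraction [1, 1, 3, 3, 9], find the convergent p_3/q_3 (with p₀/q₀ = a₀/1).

23/13

Using pₖ = aₖpₖ₋₁ + pₖ₋₂, qₖ = aₖqₖ₋₁ + qₖ₋₂ (with p₋₁=1, p₋₂=0, q₋₁=0, q₋₂=1):
  k=0: a=1, p=1, q=1
  k=1: a=1, p=2, q=1
  k=2: a=3, p=7, q=4
  k=3: a=3, p=23, q=13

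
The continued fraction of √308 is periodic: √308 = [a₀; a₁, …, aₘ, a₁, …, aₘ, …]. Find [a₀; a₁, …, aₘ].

a₀ = ⌊√308⌋ = 17.
With m₀=0, d₀=1 and mₖ₊₁ = dₖaₖ − mₖ, dₖ₊₁ = (n − mₖ₊₁²)/dₖ, aₖ₊₁ = ⌊(a₀+mₖ₊₁)/dₖ₊₁⌋:
  k=1: m=17, d=19, a=1
  k=2: m=2, d=16, a=1
  k=3: m=14, d=7, a=4
  k=4: m=14, d=16, a=1
  k=5: m=2, d=19, a=1
  k=6: m=17, d=1, a=34
d=1 and a=2a₀=34 at k=6, so the next step gives (m, d) = (17, 19) again — its k=1 value — and the period has length 6.

[17; 1, 1, 4, 1, 1, 34]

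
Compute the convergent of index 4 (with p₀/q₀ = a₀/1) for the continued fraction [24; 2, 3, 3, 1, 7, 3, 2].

Using pₖ = aₖpₖ₋₁ + pₖ₋₂, qₖ = aₖqₖ₋₁ + qₖ₋₂ (with p₋₁=1, p₋₂=0, q₋₁=0, q₋₂=1):
  k=0: a=24, p=24, q=1
  k=1: a=2, p=49, q=2
  k=2: a=3, p=171, q=7
  k=3: a=3, p=562, q=23
  k=4: a=1, p=733, q=30

733/30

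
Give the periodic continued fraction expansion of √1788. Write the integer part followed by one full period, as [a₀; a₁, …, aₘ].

a₀ = ⌊√1788⌋ = 42.

[42; 3, 1, 1, 20, 1, 1, 3, 84]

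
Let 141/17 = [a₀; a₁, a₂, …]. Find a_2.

2

141 = 8·17 + 5   →  a_0 = 8
17 = 3·5 + 2   →  a_1 = 3
5 = 2·2 + 1   →  a_2 = 2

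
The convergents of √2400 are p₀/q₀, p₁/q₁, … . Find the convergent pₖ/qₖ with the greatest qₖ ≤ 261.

√2400 = [48; 1, 96, …] (period length 2).
Convergents:
  p_0/q_0 = 48/1
  p_1/q_1 = 49/1
  p_2/q_2 = 4752/97
  p_3/q_3 = 4801/98
  p_4/q_4 = 465648/9505
q_3 = 98 ≤ 261 < 9505 = q_4, so the answer is 4801/98.

4801/98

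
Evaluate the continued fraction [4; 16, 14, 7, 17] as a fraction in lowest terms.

Using pₖ = aₖpₖ₋₁ + pₖ₋₂ and qₖ = aₖqₖ₋₁ + qₖ₋₂:
  k=0: a=4, p=4, q=1
  k=1: a=16, p=65, q=16
  k=2: a=14, p=914, q=225
  k=3: a=7, p=6463, q=1591
  k=4: a=17, p=110785, q=27272

110785/27272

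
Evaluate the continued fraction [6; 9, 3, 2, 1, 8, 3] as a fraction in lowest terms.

Using pₖ = aₖpₖ₋₁ + pₖ₋₂ and qₖ = aₖqₖ₋₁ + qₖ₋₂:
  k=0: a=6, p=6, q=1
  k=1: a=9, p=55, q=9
  k=2: a=3, p=171, q=28
  k=3: a=2, p=397, q=65
  k=4: a=1, p=568, q=93
  k=5: a=8, p=4941, q=809
  k=6: a=3, p=15391, q=2520

15391/2520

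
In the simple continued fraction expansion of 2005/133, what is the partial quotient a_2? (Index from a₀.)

3

2005 = 15·133 + 10   →  a_0 = 15
133 = 13·10 + 3   →  a_1 = 13
10 = 3·3 + 1   →  a_2 = 3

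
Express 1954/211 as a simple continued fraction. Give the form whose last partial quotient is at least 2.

1954 = 9*211 + 55
211 = 3*55 + 46
55 = 1*46 + 9
46 = 5*9 + 1
9 = 9*1 + 0  (stop)
So 1954/211 = [9; 3, 1, 5, 9].

[9; 3, 1, 5, 9]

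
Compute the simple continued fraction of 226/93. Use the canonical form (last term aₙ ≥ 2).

[2; 2, 3, 13]

226 = 2·93 + 40
93 = 2·40 + 13
40 = 3·13 + 1
13 = 13·1 + 0  (stop)
So 226/93 = [2; 2, 3, 13].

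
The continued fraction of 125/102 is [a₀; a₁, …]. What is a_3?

3

125 = 1·102 + 23   →  a_0 = 1
102 = 4·23 + 10   →  a_1 = 4
23 = 2·10 + 3   →  a_2 = 2
10 = 3·3 + 1   →  a_3 = 3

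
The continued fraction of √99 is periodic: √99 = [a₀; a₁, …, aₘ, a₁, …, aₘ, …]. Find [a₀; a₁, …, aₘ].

[9; 1, 18]

a₀ = ⌊√99⌋ = 9.
With m₀=0, d₀=1 and mₖ₊₁ = dₖaₖ − mₖ, dₖ₊₁ = (n − mₖ₊₁²)/dₖ, aₖ₊₁ = ⌊(a₀+mₖ₊₁)/dₖ₊₁⌋:
  k=1: m=9, d=18, a=1
  k=2: m=9, d=1, a=18
d=1 and a=2a₀=18 at k=2, so the next step gives (m, d) = (9, 18) again — its k=1 value — and the period has length 2.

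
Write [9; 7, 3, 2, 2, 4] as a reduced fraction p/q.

Fold from the inside: start with 4/1.
  2 + 1/4 = 9/4
  2 + 4/9 = 22/9
  3 + 9/22 = 75/22
  7 + 22/75 = 547/75
  9 + 75/547 = 4998/547

4998/547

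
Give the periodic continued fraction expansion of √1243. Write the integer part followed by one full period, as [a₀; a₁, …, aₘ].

a₀ = ⌊√1243⌋ = 35.

[35; 3, 1, 9, 3, 9, 1, 3, 70]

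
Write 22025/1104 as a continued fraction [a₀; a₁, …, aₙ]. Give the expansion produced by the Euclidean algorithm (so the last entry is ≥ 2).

[19; 1, 19, 13, 1, 3]

22025 = 19·1104 + 1049
1104 = 1·1049 + 55
1049 = 19·55 + 4
55 = 13·4 + 3
4 = 1·3 + 1
3 = 3·1 + 0  (stop)
So 22025/1104 = [19; 1, 19, 13, 1, 3].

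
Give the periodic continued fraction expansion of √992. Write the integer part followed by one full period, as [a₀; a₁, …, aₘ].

a₀ = ⌊√992⌋ = 31.
With m₀=0, d₀=1 and mₖ₊₁ = dₖaₖ − mₖ, dₖ₊₁ = (n − mₖ₊₁²)/dₖ, aₖ₊₁ = ⌊(a₀+mₖ₊₁)/dₖ₊₁⌋:
  k=1: m=31, d=31, a=2
  k=2: m=31, d=1, a=62
d=1 and a=2a₀=62 at k=2, so the next step gives (m, d) = (31, 31) again — its k=1 value — and the period has length 2.

[31; 2, 62]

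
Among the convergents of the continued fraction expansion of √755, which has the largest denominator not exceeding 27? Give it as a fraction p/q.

√755 = [27; 2, 10, 2, 54, …] (period length 4).
Convergents:
  p_0/q_0 = 27/1
  p_1/q_1 = 55/2
  p_2/q_2 = 577/21
  p_3/q_3 = 1209/44
q_2 = 21 ≤ 27 < 44 = q_3, so the answer is 577/21.

577/21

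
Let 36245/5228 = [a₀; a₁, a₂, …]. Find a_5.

36245 = 6·5228 + 4877   →  a_0 = 6
5228 = 1·4877 + 351   →  a_1 = 1
4877 = 13·351 + 314   →  a_2 = 13
351 = 1·314 + 37   →  a_3 = 1
314 = 8·37 + 18   →  a_4 = 8
37 = 2·18 + 1   →  a_5 = 2

2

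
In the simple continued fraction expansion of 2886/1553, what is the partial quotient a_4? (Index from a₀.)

1

2886 = 1·1553 + 1333   →  a_0 = 1
1553 = 1·1333 + 220   →  a_1 = 1
1333 = 6·220 + 13   →  a_2 = 6
220 = 16·13 + 12   →  a_3 = 16
13 = 1·12 + 1   →  a_4 = 1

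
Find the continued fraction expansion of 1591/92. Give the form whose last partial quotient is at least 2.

[17; 3, 2, 2, 5]

1591 = 17×92 + 27
92 = 3×27 + 11
27 = 2×11 + 5
11 = 2×5 + 1
5 = 5×1 + 0  (stop)
So 1591/92 = [17; 3, 2, 2, 5].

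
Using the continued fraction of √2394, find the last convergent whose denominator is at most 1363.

66396/1357

√2394 = [48; 1, 12, 1, 96, …] (period length 4).
Convergents:
  p_0/q_0 = 48/1
  p_1/q_1 = 49/1
  p_2/q_2 = 636/13
  p_3/q_3 = 685/14
  p_4/q_4 = 66396/1357
  p_5/q_5 = 67081/1371
q_4 = 1357 ≤ 1363 < 1371 = q_5, so the answer is 66396/1357.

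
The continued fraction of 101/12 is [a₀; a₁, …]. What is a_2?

2

101 = 8·12 + 5   →  a_0 = 8
12 = 2·5 + 2   →  a_1 = 2
5 = 2·2 + 1   →  a_2 = 2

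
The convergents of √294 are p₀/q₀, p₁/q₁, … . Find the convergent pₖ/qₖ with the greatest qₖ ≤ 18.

√294 = [17; 6, 1, 4, 1, 6, 34, …] (period length 6).
Convergents:
  p_0/q_0 = 17/1
  p_1/q_1 = 103/6
  p_2/q_2 = 120/7
  p_3/q_3 = 583/34
q_2 = 7 ≤ 18 < 34 = q_3, so the answer is 120/7.

120/7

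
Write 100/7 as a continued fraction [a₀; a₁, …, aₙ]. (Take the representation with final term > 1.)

[14; 3, 2]

100 = 14·7 + 2
7 = 3·2 + 1
2 = 2·1 + 0  (stop)
So 100/7 = [14; 3, 2].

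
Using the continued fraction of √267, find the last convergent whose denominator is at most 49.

√267 = [16; 2, 1, 15, 1, 2, 32, …] (period length 6).
Convergents:
  p_0/q_0 = 16/1
  p_1/q_1 = 33/2
  p_2/q_2 = 49/3
  p_3/q_3 = 768/47
  p_4/q_4 = 817/50
q_3 = 47 ≤ 49 < 50 = q_4, so the answer is 768/47.

768/47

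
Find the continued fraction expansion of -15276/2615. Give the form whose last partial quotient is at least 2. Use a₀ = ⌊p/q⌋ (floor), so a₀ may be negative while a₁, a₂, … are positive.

-15276 = -6*2615 + 414
2615 = 6*414 + 131
414 = 3*131 + 21
131 = 6*21 + 5
21 = 4*5 + 1
5 = 5*1 + 0  (stop)
So -15276/2615 = [-6; 6, 3, 6, 4, 5].

[-6; 6, 3, 6, 4, 5]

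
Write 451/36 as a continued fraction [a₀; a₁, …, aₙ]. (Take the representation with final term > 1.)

451 = 12·36 + 19
36 = 1·19 + 17
19 = 1·17 + 2
17 = 8·2 + 1
2 = 2·1 + 0  (stop)
So 451/36 = [12; 1, 1, 8, 2].

[12; 1, 1, 8, 2]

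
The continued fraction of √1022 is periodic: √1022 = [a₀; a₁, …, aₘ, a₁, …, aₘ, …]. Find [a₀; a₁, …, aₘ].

[31; 1, 30, 1, 62]

a₀ = ⌊√1022⌋ = 31.
With m₀=0, d₀=1 and mₖ₊₁ = dₖaₖ − mₖ, dₖ₊₁ = (n − mₖ₊₁²)/dₖ, aₖ₊₁ = ⌊(a₀+mₖ₊₁)/dₖ₊₁⌋:
  k=1: m=31, d=61, a=1
  k=2: m=30, d=2, a=30
  k=3: m=30, d=61, a=1
  k=4: m=31, d=1, a=62
d=1 and a=2a₀=62 at k=4, so the next step gives (m, d) = (31, 61) again — its k=1 value — and the period has length 4.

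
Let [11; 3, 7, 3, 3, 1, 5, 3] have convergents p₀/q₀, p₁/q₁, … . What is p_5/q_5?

Using pₖ = aₖpₖ₋₁ + pₖ₋₂, qₖ = aₖqₖ₋₁ + qₖ₋₂ (with p₋₁=1, p₋₂=0, q₋₁=0, q₋₂=1):
  k=0: a=11, p=11, q=1
  k=1: a=3, p=34, q=3
  k=2: a=7, p=249, q=22
  k=3: a=3, p=781, q=69
  k=4: a=3, p=2592, q=229
  k=5: a=1, p=3373, q=298

3373/298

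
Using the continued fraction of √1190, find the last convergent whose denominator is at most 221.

√1190 = [34; 2, 68, …] (period length 2).
Convergents:
  p_0/q_0 = 34/1
  p_1/q_1 = 69/2
  p_2/q_2 = 4726/137
  p_3/q_3 = 9521/276
q_2 = 137 ≤ 221 < 276 = q_3, so the answer is 4726/137.

4726/137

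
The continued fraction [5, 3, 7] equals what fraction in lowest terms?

117/22

Using pₖ = aₖpₖ₋₁ + pₖ₋₂ and qₖ = aₖqₖ₋₁ + qₖ₋₂:
  k=0: a=5, p=5, q=1
  k=1: a=3, p=16, q=3
  k=2: a=7, p=117, q=22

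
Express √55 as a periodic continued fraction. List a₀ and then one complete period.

a₀ = ⌊√55⌋ = 7.

[7; 2, 2, 2, 14]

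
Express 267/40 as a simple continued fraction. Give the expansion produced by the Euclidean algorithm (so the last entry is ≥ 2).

267 = 6·40 + 27
40 = 1·27 + 13
27 = 2·13 + 1
13 = 13·1 + 0  (stop)
So 267/40 = [6; 1, 2, 13].

[6; 1, 2, 13]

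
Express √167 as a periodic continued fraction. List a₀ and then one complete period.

a₀ = ⌊√167⌋ = 12.
With m₀=0, d₀=1 and mₖ₊₁ = dₖaₖ − mₖ, dₖ₊₁ = (n − mₖ₊₁²)/dₖ, aₖ₊₁ = ⌊(a₀+mₖ₊₁)/dₖ₊₁⌋:
  k=1: m=12, d=23, a=1
  k=2: m=11, d=2, a=11
  k=3: m=11, d=23, a=1
  k=4: m=12, d=1, a=24
d=1 and a=2a₀=24 at k=4, so the next step gives (m, d) = (12, 23) again — its k=1 value — and the period has length 4.

[12; 1, 11, 1, 24]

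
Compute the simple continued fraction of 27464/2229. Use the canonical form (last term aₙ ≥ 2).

27464 = 12*2229 + 716
2229 = 3*716 + 81
716 = 8*81 + 68
81 = 1*68 + 13
68 = 5*13 + 3
13 = 4*3 + 1
3 = 3*1 + 0  (stop)
So 27464/2229 = [12; 3, 8, 1, 5, 4, 3].

[12; 3, 8, 1, 5, 4, 3]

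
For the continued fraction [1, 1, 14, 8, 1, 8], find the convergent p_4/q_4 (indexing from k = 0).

Using pₖ = aₖpₖ₋₁ + pₖ₋₂, qₖ = aₖqₖ₋₁ + qₖ₋₂ (with p₋₁=1, p₋₂=0, q₋₁=0, q₋₂=1):
  k=0: a=1, p=1, q=1
  k=1: a=1, p=2, q=1
  k=2: a=14, p=29, q=15
  k=3: a=8, p=234, q=121
  k=4: a=1, p=263, q=136

263/136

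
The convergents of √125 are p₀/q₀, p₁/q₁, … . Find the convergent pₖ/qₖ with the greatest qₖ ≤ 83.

√125 = [11; 5, 1, 1, 5, 22, …] (period length 5).
Convergents:
  p_0/q_0 = 11/1
  p_1/q_1 = 56/5
  p_2/q_2 = 67/6
  p_3/q_3 = 123/11
  p_4/q_4 = 682/61
  p_5/q_5 = 15127/1353
q_4 = 61 ≤ 83 < 1353 = q_5, so the answer is 682/61.

682/61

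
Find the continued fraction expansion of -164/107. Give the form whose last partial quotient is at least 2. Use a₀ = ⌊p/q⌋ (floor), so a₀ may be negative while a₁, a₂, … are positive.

[-2; 2, 7, 7]

-164 = -2*107 + 50
107 = 2*50 + 7
50 = 7*7 + 1
7 = 7*1 + 0  (stop)
So -164/107 = [-2; 2, 7, 7].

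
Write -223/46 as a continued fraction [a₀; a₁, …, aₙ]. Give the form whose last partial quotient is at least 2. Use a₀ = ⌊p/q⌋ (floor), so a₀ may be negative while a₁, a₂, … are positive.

[-5; 6, 1, 1, 3]

-223 = -5·46 + 7
46 = 6·7 + 4
7 = 1·4 + 3
4 = 1·3 + 1
3 = 3·1 + 0  (stop)
So -223/46 = [-5; 6, 1, 1, 3].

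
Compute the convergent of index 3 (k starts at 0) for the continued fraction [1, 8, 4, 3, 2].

Using pₖ = aₖpₖ₋₁ + pₖ₋₂, qₖ = aₖqₖ₋₁ + qₖ₋₂ (with p₋₁=1, p₋₂=0, q₋₁=0, q₋₂=1):
  k=0: a=1, p=1, q=1
  k=1: a=8, p=9, q=8
  k=2: a=4, p=37, q=33
  k=3: a=3, p=120, q=107

120/107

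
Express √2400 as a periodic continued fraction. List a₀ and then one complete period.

[48; 1, 96]

a₀ = ⌊√2400⌋ = 48.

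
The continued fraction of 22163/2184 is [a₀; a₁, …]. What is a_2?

1

22163 = 10·2184 + 323   →  a_0 = 10
2184 = 6·323 + 246   →  a_1 = 6
323 = 1·246 + 77   →  a_2 = 1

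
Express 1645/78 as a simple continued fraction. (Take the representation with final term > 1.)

[21; 11, 7]

1645 = 21×78 + 7
78 = 11×7 + 1
7 = 7×1 + 0  (stop)
So 1645/78 = [21; 11, 7].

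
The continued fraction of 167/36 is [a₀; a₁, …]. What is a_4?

3

167 = 4·36 + 23   →  a_0 = 4
36 = 1·23 + 13   →  a_1 = 1
23 = 1·13 + 10   →  a_2 = 1
13 = 1·10 + 3   →  a_3 = 1
10 = 3·3 + 1   →  a_4 = 3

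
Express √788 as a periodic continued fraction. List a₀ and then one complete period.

a₀ = ⌊√788⌋ = 28.
With m₀=0, d₀=1 and mₖ₊₁ = dₖaₖ − mₖ, dₖ₊₁ = (n − mₖ₊₁²)/dₖ, aₖ₊₁ = ⌊(a₀+mₖ₊₁)/dₖ₊₁⌋:
  k=1: m=28, d=4, a=14
  k=2: m=28, d=1, a=56
d=1 and a=2a₀=56 at k=2, so the next step gives (m, d) = (28, 4) again — its k=1 value — and the period has length 2.

[28; 14, 56]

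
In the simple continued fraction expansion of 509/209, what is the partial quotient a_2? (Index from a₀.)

3

509 = 2·209 + 91   →  a_0 = 2
209 = 2·91 + 27   →  a_1 = 2
91 = 3·27 + 10   →  a_2 = 3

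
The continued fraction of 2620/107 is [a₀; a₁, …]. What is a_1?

2620 = 24·107 + 52   →  a_0 = 24
107 = 2·52 + 3   →  a_1 = 2

2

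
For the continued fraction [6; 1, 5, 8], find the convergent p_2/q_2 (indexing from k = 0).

Using pₖ = aₖpₖ₋₁ + pₖ₋₂, qₖ = aₖqₖ₋₁ + qₖ₋₂ (with p₋₁=1, p₋₂=0, q₋₁=0, q₋₂=1):
  k=0: a=6, p=6, q=1
  k=1: a=1, p=7, q=1
  k=2: a=5, p=41, q=6

41/6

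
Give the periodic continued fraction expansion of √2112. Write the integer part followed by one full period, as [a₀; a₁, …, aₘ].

a₀ = ⌊√2112⌋ = 45.
With m₀=0, d₀=1 and mₖ₊₁ = dₖaₖ − mₖ, dₖ₊₁ = (n − mₖ₊₁²)/dₖ, aₖ₊₁ = ⌊(a₀+mₖ₊₁)/dₖ₊₁⌋:
  k=1: m=45, d=87, a=1
  k=2: m=42, d=4, a=21
  k=3: m=42, d=87, a=1
  k=4: m=45, d=1, a=90
d=1 and a=2a₀=90 at k=4, so the next step gives (m, d) = (45, 87) again — its k=1 value — and the period has length 4.

[45; 1, 21, 1, 90]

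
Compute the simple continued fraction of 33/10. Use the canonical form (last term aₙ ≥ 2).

33 = 3*10 + 3
10 = 3*3 + 1
3 = 3*1 + 0  (stop)
So 33/10 = [3; 3, 3].

[3; 3, 3]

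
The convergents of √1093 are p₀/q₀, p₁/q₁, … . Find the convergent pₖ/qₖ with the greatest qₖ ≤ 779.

√1093 = [33; 16, 1, 1, 16, 66, …] (period length 5).
Convergents:
  p_0/q_0 = 33/1
  p_1/q_1 = 529/16
  p_2/q_2 = 562/17
  p_3/q_3 = 1091/33
  p_4/q_4 = 18018/545
  p_5/q_5 = 1190279/36003
q_4 = 545 ≤ 779 < 36003 = q_5, so the answer is 18018/545.

18018/545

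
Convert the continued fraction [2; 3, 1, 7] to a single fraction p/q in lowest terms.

Fold from the inside: start with 7/1.
  1 + 1/7 = 8/7
  3 + 7/8 = 31/8
  2 + 8/31 = 70/31

70/31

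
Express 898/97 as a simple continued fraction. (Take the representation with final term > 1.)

898 = 9·97 + 25
97 = 3·25 + 22
25 = 1·22 + 3
22 = 7·3 + 1
3 = 3·1 + 0  (stop)
So 898/97 = [9; 3, 1, 7, 3].

[9; 3, 1, 7, 3]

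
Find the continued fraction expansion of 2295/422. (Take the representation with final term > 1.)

2295 = 5*422 + 185
422 = 2*185 + 52
185 = 3*52 + 29
52 = 1*29 + 23
29 = 1*23 + 6
23 = 3*6 + 5
6 = 1*5 + 1
5 = 5*1 + 0  (stop)
So 2295/422 = [5; 2, 3, 1, 1, 3, 1, 5].

[5; 2, 3, 1, 1, 3, 1, 5]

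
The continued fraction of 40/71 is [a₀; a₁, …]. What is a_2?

1

40 = 0·71 + 40   →  a_0 = 0
71 = 1·40 + 31   →  a_1 = 1
40 = 1·31 + 9   →  a_2 = 1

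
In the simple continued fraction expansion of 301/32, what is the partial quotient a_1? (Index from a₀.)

301 = 9·32 + 13   →  a_0 = 9
32 = 2·13 + 6   →  a_1 = 2

2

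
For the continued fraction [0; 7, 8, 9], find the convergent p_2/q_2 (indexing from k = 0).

8/57

Using pₖ = aₖpₖ₋₁ + pₖ₋₂, qₖ = aₖqₖ₋₁ + qₖ₋₂ (with p₋₁=1, p₋₂=0, q₋₁=0, q₋₂=1):
  k=0: a=0, p=0, q=1
  k=1: a=7, p=1, q=7
  k=2: a=8, p=8, q=57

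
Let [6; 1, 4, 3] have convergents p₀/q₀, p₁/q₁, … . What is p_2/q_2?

34/5

Using pₖ = aₖpₖ₋₁ + pₖ₋₂, qₖ = aₖqₖ₋₁ + qₖ₋₂ (with p₋₁=1, p₋₂=0, q₋₁=0, q₋₂=1):
  k=0: a=6, p=6, q=1
  k=1: a=1, p=7, q=1
  k=2: a=4, p=34, q=5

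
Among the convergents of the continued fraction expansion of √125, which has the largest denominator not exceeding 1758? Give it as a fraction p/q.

15127/1353

√125 = [11; 5, 1, 1, 5, 22, …] (period length 5).
Convergents:
  p_0/q_0 = 11/1
  p_1/q_1 = 56/5
  p_2/q_2 = 67/6
  p_3/q_3 = 123/11
  p_4/q_4 = 682/61
  p_5/q_5 = 15127/1353
  p_6/q_6 = 76317/6826
q_5 = 1353 ≤ 1758 < 6826 = q_6, so the answer is 15127/1353.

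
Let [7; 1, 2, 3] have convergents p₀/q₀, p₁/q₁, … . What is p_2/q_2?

23/3

Using pₖ = aₖpₖ₋₁ + pₖ₋₂, qₖ = aₖqₖ₋₁ + qₖ₋₂ (with p₋₁=1, p₋₂=0, q₋₁=0, q₋₂=1):
  k=0: a=7, p=7, q=1
  k=1: a=1, p=8, q=1
  k=2: a=2, p=23, q=3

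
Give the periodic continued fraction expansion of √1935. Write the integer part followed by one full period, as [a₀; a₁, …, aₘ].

[43; 1, 86]

a₀ = ⌊√1935⌋ = 43.
With m₀=0, d₀=1 and mₖ₊₁ = dₖaₖ − mₖ, dₖ₊₁ = (n − mₖ₊₁²)/dₖ, aₖ₊₁ = ⌊(a₀+mₖ₊₁)/dₖ₊₁⌋:
  k=1: m=43, d=86, a=1
  k=2: m=43, d=1, a=86
d=1 and a=2a₀=86 at k=2, so the next step gives (m, d) = (43, 86) again — its k=1 value — and the period has length 2.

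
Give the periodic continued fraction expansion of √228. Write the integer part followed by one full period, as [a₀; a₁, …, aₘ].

a₀ = ⌊√228⌋ = 15.
With m₀=0, d₀=1 and mₖ₊₁ = dₖaₖ − mₖ, dₖ₊₁ = (n − mₖ₊₁²)/dₖ, aₖ₊₁ = ⌊(a₀+mₖ₊₁)/dₖ₊₁⌋:
  k=1: m=15, d=3, a=10
  k=2: m=15, d=1, a=30
d=1 and a=2a₀=30 at k=2, so the next step gives (m, d) = (15, 3) again — its k=1 value — and the period has length 2.

[15; 10, 30]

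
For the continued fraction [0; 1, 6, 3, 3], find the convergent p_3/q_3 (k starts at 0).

19/22

Using pₖ = aₖpₖ₋₁ + pₖ₋₂, qₖ = aₖqₖ₋₁ + qₖ₋₂ (with p₋₁=1, p₋₂=0, q₋₁=0, q₋₂=1):
  k=0: a=0, p=0, q=1
  k=1: a=1, p=1, q=1
  k=2: a=6, p=6, q=7
  k=3: a=3, p=19, q=22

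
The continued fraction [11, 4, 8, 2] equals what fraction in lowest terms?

787/70

Using pₖ = aₖpₖ₋₁ + pₖ₋₂ and qₖ = aₖqₖ₋₁ + qₖ₋₂:
  k=0: a=11, p=11, q=1
  k=1: a=4, p=45, q=4
  k=2: a=8, p=371, q=33
  k=3: a=2, p=787, q=70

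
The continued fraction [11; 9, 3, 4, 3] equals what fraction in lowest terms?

Using pₖ = aₖpₖ₋₁ + pₖ₋₂ and qₖ = aₖqₖ₋₁ + qₖ₋₂:
  k=0: a=11, p=11, q=1
  k=1: a=9, p=100, q=9
  k=2: a=3, p=311, q=28
  k=3: a=4, p=1344, q=121
  k=4: a=3, p=4343, q=391

4343/391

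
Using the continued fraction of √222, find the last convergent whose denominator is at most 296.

4306/289

√222 = [14; 1, 8, 1, 28, …] (period length 4).
Convergents:
  p_0/q_0 = 14/1
  p_1/q_1 = 15/1
  p_2/q_2 = 134/9
  p_3/q_3 = 149/10
  p_4/q_4 = 4306/289
  p_5/q_5 = 4455/299
q_4 = 289 ≤ 296 < 299 = q_5, so the answer is 4306/289.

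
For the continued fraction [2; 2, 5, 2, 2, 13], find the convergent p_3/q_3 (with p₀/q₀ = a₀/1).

Using pₖ = aₖpₖ₋₁ + pₖ₋₂, qₖ = aₖqₖ₋₁ + qₖ₋₂ (with p₋₁=1, p₋₂=0, q₋₁=0, q₋₂=1):
  k=0: a=2, p=2, q=1
  k=1: a=2, p=5, q=2
  k=2: a=5, p=27, q=11
  k=3: a=2, p=59, q=24

59/24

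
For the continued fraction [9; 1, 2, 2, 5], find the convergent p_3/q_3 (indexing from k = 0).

Using pₖ = aₖpₖ₋₁ + pₖ₋₂, qₖ = aₖqₖ₋₁ + qₖ₋₂ (with p₋₁=1, p₋₂=0, q₋₁=0, q₋₂=1):
  k=0: a=9, p=9, q=1
  k=1: a=1, p=10, q=1
  k=2: a=2, p=29, q=3
  k=3: a=2, p=68, q=7

68/7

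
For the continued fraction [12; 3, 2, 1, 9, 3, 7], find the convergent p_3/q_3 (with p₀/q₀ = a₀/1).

Using pₖ = aₖpₖ₋₁ + pₖ₋₂, qₖ = aₖqₖ₋₁ + qₖ₋₂ (with p₋₁=1, p₋₂=0, q₋₁=0, q₋₂=1):
  k=0: a=12, p=12, q=1
  k=1: a=3, p=37, q=3
  k=2: a=2, p=86, q=7
  k=3: a=1, p=123, q=10

123/10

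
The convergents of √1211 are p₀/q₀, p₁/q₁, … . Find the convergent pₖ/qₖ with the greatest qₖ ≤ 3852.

60551/1740

√1211 = [34; 1, 3, 1, 68, …] (period length 4).
Convergents:
  p_0/q_0 = 34/1
  p_1/q_1 = 35/1
  p_2/q_2 = 139/4
  p_3/q_3 = 174/5
  p_4/q_4 = 11971/344
  p_5/q_5 = 12145/349
  p_6/q_6 = 48406/1391
  p_7/q_7 = 60551/1740
  p_8/q_8 = 4165874/119711
q_7 = 1740 ≤ 3852 < 119711 = q_8, so the answer is 60551/1740.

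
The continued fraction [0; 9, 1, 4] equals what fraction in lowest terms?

Fold from the inside: start with 4/1.
  1 + 1/4 = 5/4
  9 + 4/5 = 49/5
  0 + 5/49 = 5/49

5/49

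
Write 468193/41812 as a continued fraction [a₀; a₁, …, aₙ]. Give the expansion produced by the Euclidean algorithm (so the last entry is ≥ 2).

[11; 5, 16, 3, 2, 2, 14, 2]

468193 = 11·41812 + 8261
41812 = 5·8261 + 507
8261 = 16·507 + 149
507 = 3·149 + 60
149 = 2·60 + 29
60 = 2·29 + 2
29 = 14·2 + 1
2 = 2·1 + 0  (stop)
So 468193/41812 = [11; 5, 16, 3, 2, 2, 14, 2].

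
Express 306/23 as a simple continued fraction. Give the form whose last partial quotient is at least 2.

306 = 13*23 + 7
23 = 3*7 + 2
7 = 3*2 + 1
2 = 2*1 + 0  (stop)
So 306/23 = [13; 3, 3, 2].

[13; 3, 3, 2]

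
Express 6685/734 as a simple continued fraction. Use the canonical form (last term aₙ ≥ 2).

[9; 9, 3, 2, 3, 3]

6685 = 9*734 + 79
734 = 9*79 + 23
79 = 3*23 + 10
23 = 2*10 + 3
10 = 3*3 + 1
3 = 3*1 + 0  (stop)
So 6685/734 = [9; 9, 3, 2, 3, 3].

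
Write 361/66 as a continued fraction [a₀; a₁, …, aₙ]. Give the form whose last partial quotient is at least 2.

361 = 5·66 + 31
66 = 2·31 + 4
31 = 7·4 + 3
4 = 1·3 + 1
3 = 3·1 + 0  (stop)
So 361/66 = [5; 2, 7, 1, 3].

[5; 2, 7, 1, 3]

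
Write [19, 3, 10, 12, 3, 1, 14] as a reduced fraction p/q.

Fold from the inside: start with 14/1.
  1 + 1/14 = 15/14
  3 + 14/15 = 59/15
  12 + 15/59 = 723/59
  10 + 59/723 = 7289/723
  3 + 723/7289 = 22590/7289
  19 + 7289/22590 = 436499/22590

436499/22590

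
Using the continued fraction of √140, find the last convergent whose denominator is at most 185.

1692/143

√140 = [11; 1, 4, 1, 22, …] (period length 4).
Convergents:
  p_0/q_0 = 11/1
  p_1/q_1 = 12/1
  p_2/q_2 = 59/5
  p_3/q_3 = 71/6
  p_4/q_4 = 1621/137
  p_5/q_5 = 1692/143
  p_6/q_6 = 8389/709
q_5 = 143 ≤ 185 < 709 = q_6, so the answer is 1692/143.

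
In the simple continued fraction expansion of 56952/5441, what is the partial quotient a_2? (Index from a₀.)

7

56952 = 10·5441 + 2542   →  a_0 = 10
5441 = 2·2542 + 357   →  a_1 = 2
2542 = 7·357 + 43   →  a_2 = 7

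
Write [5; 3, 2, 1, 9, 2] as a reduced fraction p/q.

1081/204

Fold from the inside: start with 2/1.
  9 + 1/2 = 19/2
  1 + 2/19 = 21/19
  2 + 19/21 = 61/21
  3 + 21/61 = 204/61
  5 + 61/204 = 1081/204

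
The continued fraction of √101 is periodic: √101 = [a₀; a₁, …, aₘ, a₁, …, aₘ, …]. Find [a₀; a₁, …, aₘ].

[10; 20]

a₀ = ⌊√101⌋ = 10.
With m₀=0, d₀=1 and mₖ₊₁ = dₖaₖ − mₖ, dₖ₊₁ = (n − mₖ₊₁²)/dₖ, aₖ₊₁ = ⌊(a₀+mₖ₊₁)/dₖ₊₁⌋:
  k=1: m=10, d=1, a=20
d=1 and a=2a₀=20 at k=1, so the next step gives (m, d) = (10, 1) again — its k=1 value — and the period has length 1.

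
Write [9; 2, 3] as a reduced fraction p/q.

Fold from the inside: start with 3/1.
  2 + 1/3 = 7/3
  9 + 3/7 = 66/7

66/7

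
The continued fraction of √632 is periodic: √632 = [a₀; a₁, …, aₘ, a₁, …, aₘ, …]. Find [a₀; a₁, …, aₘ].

a₀ = ⌊√632⌋ = 25.
With m₀=0, d₀=1 and mₖ₊₁ = dₖaₖ − mₖ, dₖ₊₁ = (n − mₖ₊₁²)/dₖ, aₖ₊₁ = ⌊(a₀+mₖ₊₁)/dₖ₊₁⌋:
  k=1: m=25, d=7, a=7
  k=2: m=24, d=8, a=6
  k=3: m=24, d=7, a=7
  k=4: m=25, d=1, a=50
d=1 and a=2a₀=50 at k=4, so the next step gives (m, d) = (25, 7) again — its k=1 value — and the period has length 4.

[25; 7, 6, 7, 50]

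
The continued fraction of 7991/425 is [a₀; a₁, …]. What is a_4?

7991 = 18·425 + 341   →  a_0 = 18
425 = 1·341 + 84   →  a_1 = 1
341 = 4·84 + 5   →  a_2 = 4
84 = 16·5 + 4   →  a_3 = 16
5 = 1·4 + 1   →  a_4 = 1

1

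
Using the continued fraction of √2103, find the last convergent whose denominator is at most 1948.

34348/749

√2103 = [45; 1, 6, 15, 6, 1, 90, …] (period length 6).
Convergents:
  p_0/q_0 = 45/1
  p_1/q_1 = 46/1
  p_2/q_2 = 321/7
  p_3/q_3 = 4861/106
  p_4/q_4 = 29487/643
  p_5/q_5 = 34348/749
  p_6/q_6 = 3120807/68053
q_5 = 749 ≤ 1948 < 68053 = q_6, so the answer is 34348/749.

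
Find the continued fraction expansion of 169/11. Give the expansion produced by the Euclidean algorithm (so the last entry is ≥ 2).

169 = 15·11 + 4
11 = 2·4 + 3
4 = 1·3 + 1
3 = 3·1 + 0  (stop)
So 169/11 = [15; 2, 1, 3].

[15; 2, 1, 3]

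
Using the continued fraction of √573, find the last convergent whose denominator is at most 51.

√573 = [23; 1, 14, 1, 46, …] (period length 4).
Convergents:
  p_0/q_0 = 23/1
  p_1/q_1 = 24/1
  p_2/q_2 = 359/15
  p_3/q_3 = 383/16
  p_4/q_4 = 17977/751
q_3 = 16 ≤ 51 < 751 = q_4, so the answer is 383/16.

383/16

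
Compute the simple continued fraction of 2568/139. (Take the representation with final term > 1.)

2568 = 18·139 + 66
139 = 2·66 + 7
66 = 9·7 + 3
7 = 2·3 + 1
3 = 3·1 + 0  (stop)
So 2568/139 = [18; 2, 9, 2, 3].

[18; 2, 9, 2, 3]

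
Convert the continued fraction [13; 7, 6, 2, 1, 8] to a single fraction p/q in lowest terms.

15518/1181

Using pₖ = aₖpₖ₋₁ + pₖ₋₂ and qₖ = aₖqₖ₋₁ + qₖ₋₂:
  k=0: a=13, p=13, q=1
  k=1: a=7, p=92, q=7
  k=2: a=6, p=565, q=43
  k=3: a=2, p=1222, q=93
  k=4: a=1, p=1787, q=136
  k=5: a=8, p=15518, q=1181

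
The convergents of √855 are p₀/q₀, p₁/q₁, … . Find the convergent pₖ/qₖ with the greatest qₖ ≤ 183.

√855 = [29; 4, 6, 4, 58, …] (period length 4).
Convergents:
  p_0/q_0 = 29/1
  p_1/q_1 = 117/4
  p_2/q_2 = 731/25
  p_3/q_3 = 3041/104
  p_4/q_4 = 177109/6057
q_3 = 104 ≤ 183 < 6057 = q_4, so the answer is 3041/104.

3041/104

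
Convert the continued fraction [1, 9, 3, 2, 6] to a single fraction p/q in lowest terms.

Using pₖ = aₖpₖ₋₁ + pₖ₋₂ and qₖ = aₖqₖ₋₁ + qₖ₋₂:
  k=0: a=1, p=1, q=1
  k=1: a=9, p=10, q=9
  k=2: a=3, p=31, q=28
  k=3: a=2, p=72, q=65
  k=4: a=6, p=463, q=418

463/418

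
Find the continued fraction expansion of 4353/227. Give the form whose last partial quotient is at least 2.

4353 = 19*227 + 40
227 = 5*40 + 27
40 = 1*27 + 13
27 = 2*13 + 1
13 = 13*1 + 0  (stop)
So 4353/227 = [19; 5, 1, 2, 13].

[19; 5, 1, 2, 13]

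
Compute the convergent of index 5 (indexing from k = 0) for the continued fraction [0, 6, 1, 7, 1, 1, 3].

17/117

Using pₖ = aₖpₖ₋₁ + pₖ₋₂, qₖ = aₖqₖ₋₁ + qₖ₋₂ (with p₋₁=1, p₋₂=0, q₋₁=0, q₋₂=1):
  k=0: a=0, p=0, q=1
  k=1: a=6, p=1, q=6
  k=2: a=1, p=1, q=7
  k=3: a=7, p=8, q=55
  k=4: a=1, p=9, q=62
  k=5: a=1, p=17, q=117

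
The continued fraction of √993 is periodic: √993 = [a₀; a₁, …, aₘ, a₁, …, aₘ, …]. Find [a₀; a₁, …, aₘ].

[31; 1, 1, 20, 1, 1, 62]

a₀ = ⌊√993⌋ = 31.
With m₀=0, d₀=1 and mₖ₊₁ = dₖaₖ − mₖ, dₖ₊₁ = (n − mₖ₊₁²)/dₖ, aₖ₊₁ = ⌊(a₀+mₖ₊₁)/dₖ₊₁⌋:
  k=1: m=31, d=32, a=1
  k=2: m=1, d=31, a=1
  k=3: m=30, d=3, a=20
  k=4: m=30, d=31, a=1
  k=5: m=1, d=32, a=1
  k=6: m=31, d=1, a=62
d=1 and a=2a₀=62 at k=6, so the next step gives (m, d) = (31, 32) again — its k=1 value — and the period has length 6.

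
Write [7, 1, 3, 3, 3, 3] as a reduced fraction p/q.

1103/142

Using pₖ = aₖpₖ₋₁ + pₖ₋₂ and qₖ = aₖqₖ₋₁ + qₖ₋₂:
  k=0: a=7, p=7, q=1
  k=1: a=1, p=8, q=1
  k=2: a=3, p=31, q=4
  k=3: a=3, p=101, q=13
  k=4: a=3, p=334, q=43
  k=5: a=3, p=1103, q=142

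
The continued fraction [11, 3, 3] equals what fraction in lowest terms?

113/10

Using pₖ = aₖpₖ₋₁ + pₖ₋₂ and qₖ = aₖqₖ₋₁ + qₖ₋₂:
  k=0: a=11, p=11, q=1
  k=1: a=3, p=34, q=3
  k=2: a=3, p=113, q=10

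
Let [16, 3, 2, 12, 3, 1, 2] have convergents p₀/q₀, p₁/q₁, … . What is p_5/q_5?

5782/355

Using pₖ = aₖpₖ₋₁ + pₖ₋₂, qₖ = aₖqₖ₋₁ + qₖ₋₂ (with p₋₁=1, p₋₂=0, q₋₁=0, q₋₂=1):
  k=0: a=16, p=16, q=1
  k=1: a=3, p=49, q=3
  k=2: a=2, p=114, q=7
  k=3: a=12, p=1417, q=87
  k=4: a=3, p=4365, q=268
  k=5: a=1, p=5782, q=355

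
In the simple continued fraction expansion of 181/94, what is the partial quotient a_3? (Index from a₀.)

2

181 = 1·94 + 87   →  a_0 = 1
94 = 1·87 + 7   →  a_1 = 1
87 = 12·7 + 3   →  a_2 = 12
7 = 2·3 + 1   →  a_3 = 2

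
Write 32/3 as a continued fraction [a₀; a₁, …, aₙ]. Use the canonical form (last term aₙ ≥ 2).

[10; 1, 2]

32 = 10×3 + 2
3 = 1×2 + 1
2 = 2×1 + 0  (stop)
So 32/3 = [10; 1, 2].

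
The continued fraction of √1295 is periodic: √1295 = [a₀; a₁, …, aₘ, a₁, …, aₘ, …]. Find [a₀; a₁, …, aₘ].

[35; 1, 70]

a₀ = ⌊√1295⌋ = 35.
With m₀=0, d₀=1 and mₖ₊₁ = dₖaₖ − mₖ, dₖ₊₁ = (n − mₖ₊₁²)/dₖ, aₖ₊₁ = ⌊(a₀+mₖ₊₁)/dₖ₊₁⌋:
  k=1: m=35, d=70, a=1
  k=2: m=35, d=1, a=70
d=1 and a=2a₀=70 at k=2, so the next step gives (m, d) = (35, 70) again — its k=1 value — and the period has length 2.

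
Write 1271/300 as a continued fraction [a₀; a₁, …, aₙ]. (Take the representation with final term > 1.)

[4; 4, 4, 2, 3, 2]

1271 = 4·300 + 71
300 = 4·71 + 16
71 = 4·16 + 7
16 = 2·7 + 2
7 = 3·2 + 1
2 = 2·1 + 0  (stop)
So 1271/300 = [4; 4, 4, 2, 3, 2].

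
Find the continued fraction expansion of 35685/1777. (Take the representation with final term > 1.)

35685 = 20·1777 + 145
1777 = 12·145 + 37
145 = 3·37 + 34
37 = 1·34 + 3
34 = 11·3 + 1
3 = 3·1 + 0  (stop)
So 35685/1777 = [20; 12, 3, 1, 11, 3].

[20; 12, 3, 1, 11, 3]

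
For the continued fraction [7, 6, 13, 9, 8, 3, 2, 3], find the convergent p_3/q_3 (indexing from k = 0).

5137/717

Using pₖ = aₖpₖ₋₁ + pₖ₋₂, qₖ = aₖqₖ₋₁ + qₖ₋₂ (with p₋₁=1, p₋₂=0, q₋₁=0, q₋₂=1):
  k=0: a=7, p=7, q=1
  k=1: a=6, p=43, q=6
  k=2: a=13, p=566, q=79
  k=3: a=9, p=5137, q=717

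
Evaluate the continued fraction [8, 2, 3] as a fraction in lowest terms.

59/7

Using pₖ = aₖpₖ₋₁ + pₖ₋₂ and qₖ = aₖqₖ₋₁ + qₖ₋₂:
  k=0: a=8, p=8, q=1
  k=1: a=2, p=17, q=2
  k=2: a=3, p=59, q=7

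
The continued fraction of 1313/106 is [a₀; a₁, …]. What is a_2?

1313 = 12·106 + 41   →  a_0 = 12
106 = 2·41 + 24   →  a_1 = 2
41 = 1·24 + 17   →  a_2 = 1

1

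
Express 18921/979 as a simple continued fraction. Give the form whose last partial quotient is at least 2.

18921 = 19*979 + 320
979 = 3*320 + 19
320 = 16*19 + 16
19 = 1*16 + 3
16 = 5*3 + 1
3 = 3*1 + 0  (stop)
So 18921/979 = [19; 3, 16, 1, 5, 3].

[19; 3, 16, 1, 5, 3]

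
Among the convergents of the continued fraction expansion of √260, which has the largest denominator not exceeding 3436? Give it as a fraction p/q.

33281/2064

√260 = [16; 8, 32, …] (period length 2).
Convergents:
  p_0/q_0 = 16/1
  p_1/q_1 = 129/8
  p_2/q_2 = 4144/257
  p_3/q_3 = 33281/2064
  p_4/q_4 = 1069136/66305
q_3 = 2064 ≤ 3436 < 66305 = q_4, so the answer is 33281/2064.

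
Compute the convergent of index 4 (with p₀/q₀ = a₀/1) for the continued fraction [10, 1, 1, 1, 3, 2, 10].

Using pₖ = aₖpₖ₋₁ + pₖ₋₂, qₖ = aₖqₖ₋₁ + qₖ₋₂ (with p₋₁=1, p₋₂=0, q₋₁=0, q₋₂=1):
  k=0: a=10, p=10, q=1
  k=1: a=1, p=11, q=1
  k=2: a=1, p=21, q=2
  k=3: a=1, p=32, q=3
  k=4: a=3, p=117, q=11

117/11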